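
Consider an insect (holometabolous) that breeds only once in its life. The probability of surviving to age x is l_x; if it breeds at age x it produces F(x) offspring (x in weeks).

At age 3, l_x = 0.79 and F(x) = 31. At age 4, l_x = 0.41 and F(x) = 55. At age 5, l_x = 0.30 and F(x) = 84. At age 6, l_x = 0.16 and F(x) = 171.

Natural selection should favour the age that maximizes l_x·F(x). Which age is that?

6

Expected offspring if breeding at age x = l_x × F(x):
  age 3: 0.79 × 31 = 24.490
  age 4: 0.41 × 55 = 22.550
  age 5: 0.30 × 84 = 25.200
  age 6: 0.16 × 171 = 27.360
Maximum at age 6 (27.360).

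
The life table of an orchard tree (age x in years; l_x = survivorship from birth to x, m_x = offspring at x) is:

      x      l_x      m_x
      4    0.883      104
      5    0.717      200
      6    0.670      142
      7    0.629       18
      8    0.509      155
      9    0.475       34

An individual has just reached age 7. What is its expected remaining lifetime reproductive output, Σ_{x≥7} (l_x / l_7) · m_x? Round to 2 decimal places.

l_7 = 0.629. Conditional survival from age 7 to x is l_x / l_7.
  x=7: (0.629/0.629) × 18 = 18.0000
  x=8: (0.509/0.629) × 155 = 125.4293
  x=9: (0.475/0.629) × 34 = 25.6757
Sum = 18.0000 + 125.4293 + 25.6757 = 169.1049

169.10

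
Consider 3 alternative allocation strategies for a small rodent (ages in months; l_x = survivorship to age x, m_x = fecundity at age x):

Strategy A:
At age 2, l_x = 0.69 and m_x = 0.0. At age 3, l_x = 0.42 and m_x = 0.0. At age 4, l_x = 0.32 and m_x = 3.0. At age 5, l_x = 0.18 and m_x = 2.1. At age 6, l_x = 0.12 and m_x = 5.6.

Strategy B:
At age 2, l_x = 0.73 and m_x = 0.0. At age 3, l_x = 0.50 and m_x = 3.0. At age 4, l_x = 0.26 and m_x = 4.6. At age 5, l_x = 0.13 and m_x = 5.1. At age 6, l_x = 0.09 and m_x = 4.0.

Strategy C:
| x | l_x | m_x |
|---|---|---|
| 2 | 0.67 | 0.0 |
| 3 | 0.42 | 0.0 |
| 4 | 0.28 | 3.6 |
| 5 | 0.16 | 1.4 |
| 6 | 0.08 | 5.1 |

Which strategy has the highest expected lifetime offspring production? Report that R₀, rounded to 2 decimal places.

3.72

Strategy A: R₀ = 0.69×0.0 + 0.42×0.0 + 0.32×3.0 + 0.18×2.1 + 0.12×5.6 = 2.0100
Strategy B: R₀ = 0.73×0.0 + 0.50×3.0 + 0.26×4.6 + 0.13×5.1 + 0.09×4.0 = 3.7190
Strategy C: R₀ = 0.67×0.0 + 0.42×0.0 + 0.28×3.6 + 0.16×1.4 + 0.08×5.1 = 1.6400
Highest R₀: strategy B with 3.7190.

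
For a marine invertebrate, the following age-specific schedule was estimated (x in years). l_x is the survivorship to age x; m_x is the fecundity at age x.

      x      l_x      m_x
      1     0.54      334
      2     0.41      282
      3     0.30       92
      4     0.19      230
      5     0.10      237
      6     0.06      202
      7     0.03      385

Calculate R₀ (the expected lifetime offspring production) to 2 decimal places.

R₀ = Σ l_x m_x:
  age 1: 0.54 × 334 = 180.3600
  age 2: 0.41 × 282 = 115.6200
  age 3: 0.30 × 92 = 27.6000
  age 4: 0.19 × 230 = 43.7000
  age 5: 0.10 × 237 = 23.7000
  age 6: 0.06 × 202 = 12.1200
  age 7: 0.03 × 385 = 11.5500
R₀ = 180.3600 + 115.6200 + 27.6000 + 43.7000 + 23.7000 + 12.1200 + 11.5500 = 414.6500

414.65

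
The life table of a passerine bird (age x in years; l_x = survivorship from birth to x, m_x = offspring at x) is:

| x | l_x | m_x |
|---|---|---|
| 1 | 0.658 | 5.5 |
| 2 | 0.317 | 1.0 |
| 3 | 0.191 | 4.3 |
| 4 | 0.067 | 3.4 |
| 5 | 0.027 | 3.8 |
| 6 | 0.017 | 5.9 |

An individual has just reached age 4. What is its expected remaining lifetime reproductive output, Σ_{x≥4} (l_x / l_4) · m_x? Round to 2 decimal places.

l_4 = 0.067. Conditional survival from age 4 to x is l_x / l_4.
  x=4: (0.067/0.067) × 3.4 = 3.4000
  x=5: (0.027/0.067) × 3.8 = 1.5313
  x=6: (0.017/0.067) × 5.9 = 1.4970
Sum = 3.4000 + 1.5313 + 1.4970 = 6.4284

6.43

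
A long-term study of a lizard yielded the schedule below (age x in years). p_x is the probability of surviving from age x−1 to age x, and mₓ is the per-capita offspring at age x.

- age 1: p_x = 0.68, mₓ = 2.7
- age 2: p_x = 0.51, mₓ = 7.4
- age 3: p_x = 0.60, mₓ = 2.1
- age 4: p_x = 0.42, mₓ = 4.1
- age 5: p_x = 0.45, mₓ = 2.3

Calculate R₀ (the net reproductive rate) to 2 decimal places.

5.29

Survivorship from birth: l_x = p_1·p_2·…·p_x.
  l_1 = 0.68000
  l_2 = 0.34680
  l_3 = 0.20808
  l_4 = 0.08739
  l_5 = 0.03933
R₀ = Σ l_x mₓ:
  age 1: 0.68000 × 2.7 = 1.8360
  age 2: 0.34680 × 7.4 = 2.5663
  age 3: 0.20808 × 2.1 = 0.4370
  age 4: 0.08739 × 4.1 = 0.3583
  age 5: 0.03933 × 2.3 = 0.0905
R₀ = 1.8360 + 2.5663 + 0.4370 + 0.3583 + 0.0905 = 5.2880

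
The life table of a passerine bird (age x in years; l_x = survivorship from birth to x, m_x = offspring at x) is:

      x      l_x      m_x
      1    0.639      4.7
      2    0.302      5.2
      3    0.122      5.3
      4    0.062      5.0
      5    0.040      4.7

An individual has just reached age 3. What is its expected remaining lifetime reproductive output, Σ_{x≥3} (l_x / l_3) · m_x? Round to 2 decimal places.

l_3 = 0.122. Conditional survival from age 3 to x is l_x / l_3.
  x=3: (0.122/0.122) × 5.3 = 5.3000
  x=4: (0.062/0.122) × 5.0 = 2.5410
  x=5: (0.040/0.122) × 4.7 = 1.5410
Sum = 5.3000 + 2.5410 + 1.5410 = 9.3820

9.38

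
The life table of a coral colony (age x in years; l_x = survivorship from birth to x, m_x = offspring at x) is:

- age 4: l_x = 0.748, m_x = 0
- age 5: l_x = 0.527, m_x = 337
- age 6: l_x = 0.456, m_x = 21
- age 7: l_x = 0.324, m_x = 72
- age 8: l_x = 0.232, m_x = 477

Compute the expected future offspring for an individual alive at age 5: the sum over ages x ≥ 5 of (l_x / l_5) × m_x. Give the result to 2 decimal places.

l_5 = 0.527. Conditional survival from age 5 to x is l_x / l_5.
  x=5: (0.527/0.527) × 337 = 337.0000
  x=6: (0.456/0.527) × 21 = 18.1708
  x=7: (0.324/0.527) × 72 = 44.2657
  x=8: (0.232/0.527) × 477 = 209.9886
Sum = 337.0000 + 18.1708 + 44.2657 + 209.9886 = 609.4250

609.43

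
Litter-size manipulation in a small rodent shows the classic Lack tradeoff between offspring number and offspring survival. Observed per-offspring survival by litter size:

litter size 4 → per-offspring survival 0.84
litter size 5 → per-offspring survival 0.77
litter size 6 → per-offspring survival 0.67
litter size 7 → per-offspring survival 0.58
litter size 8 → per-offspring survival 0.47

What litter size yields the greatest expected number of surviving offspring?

7

Expected surviving offspring = c × s(c):
  c=4: 4 × 0.84 = 3.360
  c=5: 5 × 0.77 = 3.850
  c=6: 6 × 0.67 = 4.020
  c=7: 7 × 0.58 = 4.060
  c=8: 8 × 0.47 = 3.760
Maximum at c = 7 (4.060 surviving offspring).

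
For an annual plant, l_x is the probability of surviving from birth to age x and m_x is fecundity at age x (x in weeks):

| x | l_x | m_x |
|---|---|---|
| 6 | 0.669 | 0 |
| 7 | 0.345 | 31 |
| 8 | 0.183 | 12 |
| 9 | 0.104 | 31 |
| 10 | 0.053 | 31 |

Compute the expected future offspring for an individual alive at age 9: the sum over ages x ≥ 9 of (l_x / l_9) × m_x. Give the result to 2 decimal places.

l_9 = 0.104. Conditional survival from age 9 to x is l_x / l_9.
  x=9: (0.104/0.104) × 31 = 31.0000
  x=10: (0.053/0.104) × 31 = 15.7981
Sum = 31.0000 + 15.7981 = 46.7981

46.80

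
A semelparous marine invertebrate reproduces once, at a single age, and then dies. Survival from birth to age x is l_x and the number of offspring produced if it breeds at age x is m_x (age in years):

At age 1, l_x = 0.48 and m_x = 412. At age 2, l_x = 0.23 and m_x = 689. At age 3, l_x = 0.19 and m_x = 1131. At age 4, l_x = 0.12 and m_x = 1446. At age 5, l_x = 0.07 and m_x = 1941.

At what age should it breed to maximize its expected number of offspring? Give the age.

3

Expected offspring if breeding at age x = l_x × m_x:
  age 1: 0.48 × 412 = 197.760
  age 2: 0.23 × 689 = 158.470
  age 3: 0.19 × 1131 = 214.890
  age 4: 0.12 × 1446 = 173.520
  age 5: 0.07 × 1941 = 135.870
Maximum at age 3 (214.890).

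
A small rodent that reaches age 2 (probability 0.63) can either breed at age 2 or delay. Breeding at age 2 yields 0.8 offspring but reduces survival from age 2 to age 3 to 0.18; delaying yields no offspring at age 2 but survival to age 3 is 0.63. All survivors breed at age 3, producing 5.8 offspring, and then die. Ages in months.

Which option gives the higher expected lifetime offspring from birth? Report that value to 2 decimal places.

breed at age 2: R₀ = 0.63 × (0.8 + 0.18 × 5.8) = 0.63 × 1.8440 = 1.1617
delay to age 3: R₀ = 0.63 × (0.63 × 5.8) = 0.63 × 3.6540 = 2.3020
Higher: delay to age 3 (2.3020).

2.30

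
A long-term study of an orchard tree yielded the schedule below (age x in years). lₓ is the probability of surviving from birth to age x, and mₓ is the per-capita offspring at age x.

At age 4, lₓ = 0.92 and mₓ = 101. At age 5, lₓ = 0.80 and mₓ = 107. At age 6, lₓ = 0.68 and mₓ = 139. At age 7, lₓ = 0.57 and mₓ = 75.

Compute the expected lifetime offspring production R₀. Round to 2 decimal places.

315.79

R₀ = Σ lₓ mₓ:
  age 4: 0.92 × 101 = 92.9200
  age 5: 0.80 × 107 = 85.6000
  age 6: 0.68 × 139 = 94.5200
  age 7: 0.57 × 75 = 42.7500
R₀ = 92.9200 + 85.6000 + 94.5200 + 42.7500 = 315.7900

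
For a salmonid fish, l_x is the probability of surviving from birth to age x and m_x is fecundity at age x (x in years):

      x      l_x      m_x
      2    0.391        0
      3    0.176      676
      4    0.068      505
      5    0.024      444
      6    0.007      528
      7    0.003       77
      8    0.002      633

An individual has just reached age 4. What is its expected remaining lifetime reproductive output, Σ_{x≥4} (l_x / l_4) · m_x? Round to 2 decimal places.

738.07

l_4 = 0.068. Conditional survival from age 4 to x is l_x / l_4.
  x=4: (0.068/0.068) × 505 = 505.0000
  x=5: (0.024/0.068) × 444 = 156.7059
  x=6: (0.007/0.068) × 528 = 54.3529
  x=7: (0.003/0.068) × 77 = 3.3971
  x=8: (0.002/0.068) × 633 = 18.6176
Sum = 505.0000 + 156.7059 + 54.3529 + 3.3971 + 18.6176 = 738.0735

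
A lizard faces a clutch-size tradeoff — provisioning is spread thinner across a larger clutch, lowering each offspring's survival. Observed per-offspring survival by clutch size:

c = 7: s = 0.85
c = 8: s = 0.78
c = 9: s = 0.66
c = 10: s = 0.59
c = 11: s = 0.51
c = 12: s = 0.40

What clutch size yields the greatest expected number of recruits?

Expected recruits = c × s(c):
  c=7: 7 × 0.85 = 5.950
  c=8: 8 × 0.78 = 6.240
  c=9: 9 × 0.66 = 5.940
  c=10: 10 × 0.59 = 5.900
  c=11: 11 × 0.51 = 5.610
  c=12: 12 × 0.40 = 4.800
Maximum at c = 8 (6.240 recruits).

8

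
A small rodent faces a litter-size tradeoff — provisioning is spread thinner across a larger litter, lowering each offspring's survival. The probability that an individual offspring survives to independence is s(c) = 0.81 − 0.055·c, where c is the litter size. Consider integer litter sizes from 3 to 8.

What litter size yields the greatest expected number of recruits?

7

Expected recruits = c × s(c):
  c=3: 3 × 0.645 = 1.935
  c=4: 4 × 0.590 = 2.360
  c=5: 5 × 0.535 = 2.675
  c=6: 6 × 0.480 = 2.880
  c=7: 7 × 0.425 = 2.975
  c=8: 8 × 0.370 = 2.960
Maximum at c = 7 (2.975 recruits).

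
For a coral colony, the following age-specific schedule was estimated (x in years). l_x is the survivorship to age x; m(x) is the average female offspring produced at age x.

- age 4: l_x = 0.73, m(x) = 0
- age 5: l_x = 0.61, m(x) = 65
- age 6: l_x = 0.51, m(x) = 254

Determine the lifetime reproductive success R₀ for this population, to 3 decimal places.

169.190

R₀ = Σ l_x m(x):
  age 4: 0.73 × 0 = 0.0000
  age 5: 0.61 × 65 = 39.6500
  age 6: 0.51 × 254 = 129.5400
R₀ = 0.0000 + 39.6500 + 129.5400 = 169.1900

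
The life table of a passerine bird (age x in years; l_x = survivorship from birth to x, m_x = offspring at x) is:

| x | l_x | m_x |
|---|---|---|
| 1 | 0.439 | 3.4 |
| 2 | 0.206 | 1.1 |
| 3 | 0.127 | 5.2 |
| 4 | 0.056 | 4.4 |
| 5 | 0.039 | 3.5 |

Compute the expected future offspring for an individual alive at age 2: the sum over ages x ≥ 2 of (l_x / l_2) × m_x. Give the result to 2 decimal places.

l_2 = 0.206. Conditional survival from age 2 to x is l_x / l_2.
  x=2: (0.206/0.206) × 1.1 = 1.1000
  x=3: (0.127/0.206) × 5.2 = 3.2058
  x=4: (0.056/0.206) × 4.4 = 1.1961
  x=5: (0.039/0.206) × 3.5 = 0.6626
Sum = 1.1000 + 3.2058 + 1.1961 + 0.6626 = 6.1646

6.16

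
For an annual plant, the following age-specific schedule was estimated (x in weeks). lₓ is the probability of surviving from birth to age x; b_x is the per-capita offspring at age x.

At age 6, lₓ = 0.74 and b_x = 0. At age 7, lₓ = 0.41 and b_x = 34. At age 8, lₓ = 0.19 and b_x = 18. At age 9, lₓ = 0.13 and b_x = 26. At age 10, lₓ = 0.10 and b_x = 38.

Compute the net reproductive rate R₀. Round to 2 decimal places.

R₀ = Σ lₓ b_x:
  age 6: 0.74 × 0 = 0.0000
  age 7: 0.41 × 34 = 13.9400
  age 8: 0.19 × 18 = 3.4200
  age 9: 0.13 × 26 = 3.3800
  age 10: 0.10 × 38 = 3.8000
R₀ = 0.0000 + 13.9400 + 3.4200 + 3.3800 + 3.8000 = 24.5400

24.54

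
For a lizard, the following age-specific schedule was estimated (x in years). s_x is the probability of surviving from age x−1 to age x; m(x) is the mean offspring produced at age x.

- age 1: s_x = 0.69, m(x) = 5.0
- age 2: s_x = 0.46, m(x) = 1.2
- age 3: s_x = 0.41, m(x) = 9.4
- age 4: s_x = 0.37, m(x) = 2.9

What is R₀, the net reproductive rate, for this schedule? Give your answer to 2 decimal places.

Survivorship from birth: l_x = s_1·s_2·…·s_x.
  l_1 = 0.69000
  l_2 = 0.31740
  l_3 = 0.13013
  l_4 = 0.04815
R₀ = Σ l_x m(x):
  age 1: 0.69000 × 5.0 = 3.4500
  age 2: 0.31740 × 1.2 = 0.3809
  age 3: 0.13013 × 9.4 = 1.2232
  age 4: 0.04815 × 2.9 = 0.1396
R₀ = 3.4500 + 0.3809 + 1.2232 + 0.1396 = 5.1937

5.19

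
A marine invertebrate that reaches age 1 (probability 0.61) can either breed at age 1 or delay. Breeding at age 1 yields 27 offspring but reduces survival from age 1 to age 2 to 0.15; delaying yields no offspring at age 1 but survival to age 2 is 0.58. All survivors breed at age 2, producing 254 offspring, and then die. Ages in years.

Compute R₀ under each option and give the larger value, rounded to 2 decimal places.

89.87

breed at age 1: R₀ = 0.61 × (27 + 0.15 × 254) = 0.61 × 65.1000 = 39.7110
delay to age 2: R₀ = 0.61 × (0.58 × 254) = 0.61 × 147.3200 = 89.8652
Higher: delay to age 2 (89.8652).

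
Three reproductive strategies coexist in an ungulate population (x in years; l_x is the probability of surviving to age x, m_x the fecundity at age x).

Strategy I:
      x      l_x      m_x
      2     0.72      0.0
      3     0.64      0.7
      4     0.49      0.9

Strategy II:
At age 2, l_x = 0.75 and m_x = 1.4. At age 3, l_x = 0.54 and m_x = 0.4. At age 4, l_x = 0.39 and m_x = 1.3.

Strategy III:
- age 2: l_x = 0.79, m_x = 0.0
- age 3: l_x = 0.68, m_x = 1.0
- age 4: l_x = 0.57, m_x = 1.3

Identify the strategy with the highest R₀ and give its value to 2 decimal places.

Strategy I: R₀ = 0.72×0.0 + 0.64×0.7 + 0.49×0.9 = 0.8890
Strategy II: R₀ = 0.75×1.4 + 0.54×0.4 + 0.39×1.3 = 1.7730
Strategy III: R₀ = 0.79×0.0 + 0.68×1.0 + 0.57×1.3 = 1.4210
Highest R₀: strategy II with 1.7730.

1.77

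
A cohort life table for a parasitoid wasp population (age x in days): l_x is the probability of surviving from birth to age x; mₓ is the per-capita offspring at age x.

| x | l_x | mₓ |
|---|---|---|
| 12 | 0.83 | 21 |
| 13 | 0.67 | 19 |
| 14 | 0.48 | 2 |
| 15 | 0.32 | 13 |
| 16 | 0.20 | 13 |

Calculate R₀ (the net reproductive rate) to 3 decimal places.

37.880

R₀ = Σ l_x mₓ:
  age 12: 0.83 × 21 = 17.4300
  age 13: 0.67 × 19 = 12.7300
  age 14: 0.48 × 2 = 0.9600
  age 15: 0.32 × 13 = 4.1600
  age 16: 0.20 × 13 = 2.6000
R₀ = 17.4300 + 12.7300 + 0.9600 + 4.1600 + 2.6000 = 37.8800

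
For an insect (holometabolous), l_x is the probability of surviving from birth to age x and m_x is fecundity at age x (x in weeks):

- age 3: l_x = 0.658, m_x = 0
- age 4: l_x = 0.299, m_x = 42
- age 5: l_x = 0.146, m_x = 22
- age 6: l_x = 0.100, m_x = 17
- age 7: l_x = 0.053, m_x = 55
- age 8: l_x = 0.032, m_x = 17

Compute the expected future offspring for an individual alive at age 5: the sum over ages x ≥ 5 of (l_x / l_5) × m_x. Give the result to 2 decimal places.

l_5 = 0.146. Conditional survival from age 5 to x is l_x / l_5.
  x=5: (0.146/0.146) × 22 = 22.0000
  x=6: (0.100/0.146) × 17 = 11.6438
  x=7: (0.053/0.146) × 55 = 19.9658
  x=8: (0.032/0.146) × 17 = 3.7260
Sum = 22.0000 + 11.6438 + 19.9658 + 3.7260 = 57.3356

57.34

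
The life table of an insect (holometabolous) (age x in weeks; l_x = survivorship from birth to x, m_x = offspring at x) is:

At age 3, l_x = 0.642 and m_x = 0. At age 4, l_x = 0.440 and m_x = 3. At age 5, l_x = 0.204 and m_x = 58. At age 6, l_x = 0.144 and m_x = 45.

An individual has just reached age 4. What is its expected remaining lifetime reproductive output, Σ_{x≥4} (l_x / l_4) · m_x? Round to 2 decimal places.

44.62

l_4 = 0.440. Conditional survival from age 4 to x is l_x / l_4.
  x=4: (0.440/0.440) × 3 = 3.0000
  x=5: (0.204/0.440) × 58 = 26.8909
  x=6: (0.144/0.440) × 45 = 14.7273
Sum = 3.0000 + 26.8909 + 14.7273 = 44.6182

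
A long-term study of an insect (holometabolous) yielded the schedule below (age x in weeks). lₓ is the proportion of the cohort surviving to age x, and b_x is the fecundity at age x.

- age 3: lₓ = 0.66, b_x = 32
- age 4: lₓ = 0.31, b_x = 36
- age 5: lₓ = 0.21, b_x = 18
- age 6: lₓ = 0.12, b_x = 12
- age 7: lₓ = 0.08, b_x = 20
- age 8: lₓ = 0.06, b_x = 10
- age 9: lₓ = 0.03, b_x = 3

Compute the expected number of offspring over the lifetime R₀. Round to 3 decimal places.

R₀ = Σ lₓ b_x:
  age 3: 0.66 × 32 = 21.1200
  age 4: 0.31 × 36 = 11.1600
  age 5: 0.21 × 18 = 3.7800
  age 6: 0.12 × 12 = 1.4400
  age 7: 0.08 × 20 = 1.6000
  age 8: 0.06 × 10 = 0.6000
  age 9: 0.03 × 3 = 0.0900
R₀ = 21.1200 + 11.1600 + 3.7800 + 1.4400 + 1.6000 + 0.6000 + 0.0900 = 39.7900

39.790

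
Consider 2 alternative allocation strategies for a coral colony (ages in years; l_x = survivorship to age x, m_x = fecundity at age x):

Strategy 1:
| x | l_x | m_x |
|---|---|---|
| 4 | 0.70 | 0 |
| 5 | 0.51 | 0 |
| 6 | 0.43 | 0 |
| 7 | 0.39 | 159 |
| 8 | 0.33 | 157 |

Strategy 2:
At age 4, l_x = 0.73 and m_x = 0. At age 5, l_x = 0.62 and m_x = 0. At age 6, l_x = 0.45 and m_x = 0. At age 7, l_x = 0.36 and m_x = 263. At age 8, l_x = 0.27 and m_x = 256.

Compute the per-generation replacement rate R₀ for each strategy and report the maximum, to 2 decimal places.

Strategy 1: R₀ = 0.70×0 + 0.51×0 + 0.43×0 + 0.39×159 + 0.33×157 = 113.8200
Strategy 2: R₀ = 0.73×0 + 0.62×0 + 0.45×0 + 0.36×263 + 0.27×256 = 163.8000
Highest R₀: strategy 2 with 163.8000.

163.80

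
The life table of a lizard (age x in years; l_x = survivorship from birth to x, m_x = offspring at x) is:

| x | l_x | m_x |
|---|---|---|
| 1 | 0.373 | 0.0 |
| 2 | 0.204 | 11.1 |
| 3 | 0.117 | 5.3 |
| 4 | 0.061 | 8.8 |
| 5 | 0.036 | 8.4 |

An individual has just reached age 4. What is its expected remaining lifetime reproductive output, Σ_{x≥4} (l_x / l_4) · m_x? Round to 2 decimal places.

l_4 = 0.061. Conditional survival from age 4 to x is l_x / l_4.
  x=4: (0.061/0.061) × 8.8 = 8.8000
  x=5: (0.036/0.061) × 8.4 = 4.9574
Sum = 8.8000 + 4.9574 = 13.7574

13.76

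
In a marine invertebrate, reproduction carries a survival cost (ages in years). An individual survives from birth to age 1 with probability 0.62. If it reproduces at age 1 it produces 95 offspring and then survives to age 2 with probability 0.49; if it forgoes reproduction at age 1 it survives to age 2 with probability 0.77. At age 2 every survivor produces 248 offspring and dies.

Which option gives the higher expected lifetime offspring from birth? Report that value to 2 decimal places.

134.24

breed at age 1: R₀ = 0.62 × (95 + 0.49 × 248) = 0.62 × 216.5200 = 134.2424
delay to age 2: R₀ = 0.62 × (0.77 × 248) = 0.62 × 190.9600 = 118.3952
Higher: breed at age 1 (134.2424).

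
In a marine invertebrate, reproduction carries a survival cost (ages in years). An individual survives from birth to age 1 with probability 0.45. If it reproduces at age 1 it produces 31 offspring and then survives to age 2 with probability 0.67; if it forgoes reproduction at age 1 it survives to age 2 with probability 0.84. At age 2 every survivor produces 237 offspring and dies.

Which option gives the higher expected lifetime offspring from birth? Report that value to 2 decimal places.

89.59

breed at age 1: R₀ = 0.45 × (31 + 0.67 × 237) = 0.45 × 189.7900 = 85.4055
delay to age 2: R₀ = 0.45 × (0.84 × 237) = 0.45 × 199.0800 = 89.5860
Higher: delay to age 2 (89.5860).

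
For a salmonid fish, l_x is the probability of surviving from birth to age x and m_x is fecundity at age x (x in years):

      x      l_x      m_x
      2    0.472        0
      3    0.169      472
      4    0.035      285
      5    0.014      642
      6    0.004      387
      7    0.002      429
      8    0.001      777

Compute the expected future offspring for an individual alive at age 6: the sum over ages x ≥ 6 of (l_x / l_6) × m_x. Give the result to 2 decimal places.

795.75

l_6 = 0.004. Conditional survival from age 6 to x is l_x / l_6.
  x=6: (0.004/0.004) × 387 = 387.0000
  x=7: (0.002/0.004) × 429 = 214.5000
  x=8: (0.001/0.004) × 777 = 194.2500
Sum = 387.0000 + 214.5000 + 194.2500 = 795.7500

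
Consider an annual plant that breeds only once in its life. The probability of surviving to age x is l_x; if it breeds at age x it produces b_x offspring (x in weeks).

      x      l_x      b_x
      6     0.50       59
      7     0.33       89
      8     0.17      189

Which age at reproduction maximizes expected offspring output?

Expected offspring if breeding at age x = l_x × b_x:
  age 6: 0.50 × 59 = 29.500
  age 7: 0.33 × 89 = 29.370
  age 8: 0.17 × 189 = 32.130
Maximum at age 8 (32.130).

8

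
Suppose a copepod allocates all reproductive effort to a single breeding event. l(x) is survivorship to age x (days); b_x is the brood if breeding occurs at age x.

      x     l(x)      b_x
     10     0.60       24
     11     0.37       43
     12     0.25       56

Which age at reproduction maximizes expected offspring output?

Expected offspring if breeding at age x = l(x) × b_x:
  age 10: 0.60 × 24 = 14.400
  age 11: 0.37 × 43 = 15.910
  age 12: 0.25 × 56 = 14.000
Maximum at age 11 (15.910).

11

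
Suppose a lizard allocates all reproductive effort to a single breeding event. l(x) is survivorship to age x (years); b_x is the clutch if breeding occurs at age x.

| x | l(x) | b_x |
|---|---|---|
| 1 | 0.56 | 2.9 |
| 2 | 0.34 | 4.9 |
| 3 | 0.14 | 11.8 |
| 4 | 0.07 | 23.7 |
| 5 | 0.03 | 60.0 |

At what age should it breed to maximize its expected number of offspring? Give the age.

5

Expected offspring if breeding at age x = l(x) × b_x:
  age 1: 0.56 × 2.9 = 1.624
  age 2: 0.34 × 4.9 = 1.666
  age 3: 0.14 × 11.8 = 1.652
  age 4: 0.07 × 23.7 = 1.659
  age 5: 0.03 × 60.0 = 1.800
Maximum at age 5 (1.800).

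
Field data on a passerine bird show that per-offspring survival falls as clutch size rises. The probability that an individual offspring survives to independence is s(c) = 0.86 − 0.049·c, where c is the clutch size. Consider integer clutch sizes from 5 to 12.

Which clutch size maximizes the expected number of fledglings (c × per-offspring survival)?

9

Expected fledglings = c × s(c):
  c=5: 5 × 0.615 = 3.075
  c=6: 6 × 0.566 = 3.396
  c=7: 7 × 0.517 = 3.619
  c=8: 8 × 0.468 = 3.744
  c=9: 9 × 0.419 = 3.771
  c=10: 10 × 0.370 = 3.700
  c=11: 11 × 0.321 = 3.531
  c=12: 12 × 0.272 = 3.264
Maximum at c = 9 (3.771 fledglings).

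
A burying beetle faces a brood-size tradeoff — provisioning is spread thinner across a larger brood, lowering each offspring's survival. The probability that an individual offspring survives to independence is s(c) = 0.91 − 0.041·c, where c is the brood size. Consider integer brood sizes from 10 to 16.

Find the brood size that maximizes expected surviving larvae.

11

Expected surviving larvae = c × s(c):
  c=10: 10 × 0.500 = 5.000
  c=11: 11 × 0.459 = 5.049
  c=12: 12 × 0.418 = 5.016
  c=13: 13 × 0.377 = 4.901
  c=14: 14 × 0.336 = 4.704
  c=15: 15 × 0.295 = 4.425
  c=16: 16 × 0.254 = 4.064
Maximum at c = 11 (5.049 surviving larvae).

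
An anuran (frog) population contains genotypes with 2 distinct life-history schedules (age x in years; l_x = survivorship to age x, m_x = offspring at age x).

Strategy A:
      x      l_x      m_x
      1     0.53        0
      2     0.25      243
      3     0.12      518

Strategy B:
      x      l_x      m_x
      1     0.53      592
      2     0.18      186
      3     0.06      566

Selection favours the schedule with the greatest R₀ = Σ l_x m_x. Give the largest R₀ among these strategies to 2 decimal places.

381.20

Strategy A: R₀ = 0.53×0 + 0.25×243 + 0.12×518 = 122.9100
Strategy B: R₀ = 0.53×592 + 0.18×186 + 0.06×566 = 381.2000
Highest R₀: strategy B with 381.2000.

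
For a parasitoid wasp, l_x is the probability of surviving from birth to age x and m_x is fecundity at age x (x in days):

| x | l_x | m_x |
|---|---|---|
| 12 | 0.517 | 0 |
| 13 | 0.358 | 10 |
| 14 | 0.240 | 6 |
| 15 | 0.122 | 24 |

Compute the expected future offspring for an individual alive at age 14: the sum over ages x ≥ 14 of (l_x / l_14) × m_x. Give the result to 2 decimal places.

18.20

l_14 = 0.240. Conditional survival from age 14 to x is l_x / l_14.
  x=14: (0.240/0.240) × 6 = 6.0000
  x=15: (0.122/0.240) × 24 = 12.2000
Sum = 6.0000 + 12.2000 = 18.2000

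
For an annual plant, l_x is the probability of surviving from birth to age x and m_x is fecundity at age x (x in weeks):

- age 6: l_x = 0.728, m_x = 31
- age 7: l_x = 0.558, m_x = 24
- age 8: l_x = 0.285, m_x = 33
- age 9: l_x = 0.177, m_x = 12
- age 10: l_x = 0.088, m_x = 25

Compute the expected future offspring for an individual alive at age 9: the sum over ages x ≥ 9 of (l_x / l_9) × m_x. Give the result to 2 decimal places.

l_9 = 0.177. Conditional survival from age 9 to x is l_x / l_9.
  x=9: (0.177/0.177) × 12 = 12.0000
  x=10: (0.088/0.177) × 25 = 12.4294
Sum = 12.0000 + 12.4294 = 24.4294

24.43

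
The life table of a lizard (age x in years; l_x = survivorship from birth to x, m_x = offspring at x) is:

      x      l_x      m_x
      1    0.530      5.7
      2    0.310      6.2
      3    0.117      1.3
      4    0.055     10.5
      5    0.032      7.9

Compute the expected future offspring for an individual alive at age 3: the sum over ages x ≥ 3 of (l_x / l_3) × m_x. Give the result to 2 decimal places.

l_3 = 0.117. Conditional survival from age 3 to x is l_x / l_3.
  x=3: (0.117/0.117) × 1.3 = 1.3000
  x=4: (0.055/0.117) × 10.5 = 4.9359
  x=5: (0.032/0.117) × 7.9 = 2.1607
Sum = 1.3000 + 4.9359 + 2.1607 = 8.3966

8.40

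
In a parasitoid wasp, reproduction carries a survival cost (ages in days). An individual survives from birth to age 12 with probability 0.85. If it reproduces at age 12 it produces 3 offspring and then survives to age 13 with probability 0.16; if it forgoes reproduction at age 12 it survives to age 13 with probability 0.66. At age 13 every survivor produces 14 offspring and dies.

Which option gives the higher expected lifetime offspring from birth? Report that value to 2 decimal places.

7.85

breed at age 12: R₀ = 0.85 × (3 + 0.16 × 14) = 0.85 × 5.2400 = 4.4540
delay to age 13: R₀ = 0.85 × (0.66 × 14) = 0.85 × 9.2400 = 7.8540
Higher: delay to age 13 (7.8540).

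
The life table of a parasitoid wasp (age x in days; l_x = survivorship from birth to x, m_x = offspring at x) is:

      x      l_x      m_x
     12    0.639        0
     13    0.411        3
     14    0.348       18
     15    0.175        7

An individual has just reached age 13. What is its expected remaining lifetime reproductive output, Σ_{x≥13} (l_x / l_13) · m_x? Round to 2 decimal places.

21.22

l_13 = 0.411. Conditional survival from age 13 to x is l_x / l_13.
  x=13: (0.411/0.411) × 3 = 3.0000
  x=14: (0.348/0.411) × 18 = 15.2409
  x=15: (0.175/0.411) × 7 = 2.9805
Sum = 3.0000 + 15.2409 + 2.9805 = 21.2214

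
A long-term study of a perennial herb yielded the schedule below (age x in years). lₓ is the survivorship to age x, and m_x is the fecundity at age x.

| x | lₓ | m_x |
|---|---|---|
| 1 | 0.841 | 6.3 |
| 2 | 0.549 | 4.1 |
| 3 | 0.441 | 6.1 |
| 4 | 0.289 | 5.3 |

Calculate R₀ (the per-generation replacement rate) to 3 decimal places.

11.771

R₀ = Σ lₓ m_x:
  age 1: 0.841 × 6.3 = 5.2983
  age 2: 0.549 × 4.1 = 2.2509
  age 3: 0.441 × 6.1 = 2.6901
  age 4: 0.289 × 5.3 = 1.5317
R₀ = 5.2983 + 2.2509 + 2.6901 + 1.5317 = 11.7710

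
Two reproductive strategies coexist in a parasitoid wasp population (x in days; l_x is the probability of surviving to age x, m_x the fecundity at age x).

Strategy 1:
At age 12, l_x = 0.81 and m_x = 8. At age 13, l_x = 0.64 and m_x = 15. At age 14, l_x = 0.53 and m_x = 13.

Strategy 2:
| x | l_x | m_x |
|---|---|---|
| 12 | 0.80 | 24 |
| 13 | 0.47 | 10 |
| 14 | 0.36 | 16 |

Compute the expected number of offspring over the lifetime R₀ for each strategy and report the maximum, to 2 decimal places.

Strategy 1: R₀ = 0.81×8 + 0.64×15 + 0.53×13 = 22.9700
Strategy 2: R₀ = 0.80×24 + 0.47×10 + 0.36×16 = 29.6600
Highest R₀: strategy 2 with 29.6600.

29.66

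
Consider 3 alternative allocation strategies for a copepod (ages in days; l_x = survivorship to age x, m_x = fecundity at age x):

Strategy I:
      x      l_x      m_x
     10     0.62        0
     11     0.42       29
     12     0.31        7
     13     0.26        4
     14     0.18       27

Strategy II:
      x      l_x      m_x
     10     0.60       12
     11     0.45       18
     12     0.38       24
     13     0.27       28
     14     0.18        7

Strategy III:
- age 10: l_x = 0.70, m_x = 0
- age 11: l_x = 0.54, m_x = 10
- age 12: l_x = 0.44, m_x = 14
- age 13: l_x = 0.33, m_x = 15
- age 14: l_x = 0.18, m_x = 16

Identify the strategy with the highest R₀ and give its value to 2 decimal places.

33.24

Strategy I: R₀ = 0.62×0 + 0.42×29 + 0.31×7 + 0.26×4 + 0.18×27 = 20.2500
Strategy II: R₀ = 0.60×12 + 0.45×18 + 0.38×24 + 0.27×28 + 0.18×7 = 33.2400
Strategy III: R₀ = 0.70×0 + 0.54×10 + 0.44×14 + 0.33×15 + 0.18×16 = 19.3900
Highest R₀: strategy II with 33.2400.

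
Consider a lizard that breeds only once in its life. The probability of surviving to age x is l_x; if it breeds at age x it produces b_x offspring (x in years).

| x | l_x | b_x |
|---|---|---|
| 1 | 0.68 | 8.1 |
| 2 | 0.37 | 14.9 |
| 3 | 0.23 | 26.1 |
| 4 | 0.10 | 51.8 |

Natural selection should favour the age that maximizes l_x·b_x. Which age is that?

Expected offspring if breeding at age x = l_x × b_x:
  age 1: 0.68 × 8.1 = 5.508
  age 2: 0.37 × 14.9 = 5.513
  age 3: 0.23 × 26.1 = 6.003
  age 4: 0.10 × 51.8 = 5.180
Maximum at age 3 (6.003).

3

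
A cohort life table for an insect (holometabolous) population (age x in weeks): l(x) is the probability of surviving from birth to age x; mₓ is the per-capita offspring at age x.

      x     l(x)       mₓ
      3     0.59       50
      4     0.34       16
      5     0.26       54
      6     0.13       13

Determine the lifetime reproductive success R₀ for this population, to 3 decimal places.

R₀ = Σ l(x) mₓ:
  age 3: 0.59 × 50 = 29.5000
  age 4: 0.34 × 16 = 5.4400
  age 5: 0.26 × 54 = 14.0400
  age 6: 0.13 × 13 = 1.6900
R₀ = 29.5000 + 5.4400 + 14.0400 + 1.6900 = 50.6700

50.670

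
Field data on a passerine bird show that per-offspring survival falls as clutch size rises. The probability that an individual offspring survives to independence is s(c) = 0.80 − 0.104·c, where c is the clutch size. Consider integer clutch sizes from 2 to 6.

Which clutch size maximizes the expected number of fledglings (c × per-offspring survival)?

Expected fledglings = c × s(c):
  c=2: 2 × 0.592 = 1.184
  c=3: 3 × 0.488 = 1.464
  c=4: 4 × 0.384 = 1.536
  c=5: 5 × 0.280 = 1.400
  c=6: 6 × 0.176 = 1.056
Maximum at c = 4 (1.536 fledglings).

4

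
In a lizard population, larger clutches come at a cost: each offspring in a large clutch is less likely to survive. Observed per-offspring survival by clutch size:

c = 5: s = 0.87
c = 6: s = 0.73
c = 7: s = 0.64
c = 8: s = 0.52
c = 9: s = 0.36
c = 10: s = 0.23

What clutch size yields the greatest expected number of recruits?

7

Expected recruits = c × s(c):
  c=5: 5 × 0.87 = 4.350
  c=6: 6 × 0.73 = 4.380
  c=7: 7 × 0.64 = 4.480
  c=8: 8 × 0.52 = 4.160
  c=9: 9 × 0.36 = 3.240
  c=10: 10 × 0.23 = 2.300
Maximum at c = 7 (4.480 recruits).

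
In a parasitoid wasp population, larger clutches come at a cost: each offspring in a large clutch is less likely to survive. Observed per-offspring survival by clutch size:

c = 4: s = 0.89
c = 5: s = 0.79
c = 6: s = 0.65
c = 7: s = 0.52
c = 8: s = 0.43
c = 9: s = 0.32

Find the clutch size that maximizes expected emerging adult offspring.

5

Expected emerging adult offspring = c × s(c):
  c=4: 4 × 0.89 = 3.560
  c=5: 5 × 0.79 = 3.950
  c=6: 6 × 0.65 = 3.900
  c=7: 7 × 0.52 = 3.640
  c=8: 8 × 0.43 = 3.440
  c=9: 9 × 0.32 = 2.880
Maximum at c = 5 (3.950 emerging adult offspring).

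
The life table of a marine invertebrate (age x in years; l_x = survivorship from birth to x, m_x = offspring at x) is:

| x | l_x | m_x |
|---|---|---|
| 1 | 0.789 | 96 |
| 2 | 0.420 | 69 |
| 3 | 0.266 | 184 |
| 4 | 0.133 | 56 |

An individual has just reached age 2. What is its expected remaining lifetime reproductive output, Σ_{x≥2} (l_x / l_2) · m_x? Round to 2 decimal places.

l_2 = 0.420. Conditional survival from age 2 to x is l_x / l_2.
  x=2: (0.420/0.420) × 69 = 69.0000
  x=3: (0.266/0.420) × 184 = 116.5333
  x=4: (0.133/0.420) × 56 = 17.7333
Sum = 69.0000 + 116.5333 + 17.7333 = 203.2667

203.27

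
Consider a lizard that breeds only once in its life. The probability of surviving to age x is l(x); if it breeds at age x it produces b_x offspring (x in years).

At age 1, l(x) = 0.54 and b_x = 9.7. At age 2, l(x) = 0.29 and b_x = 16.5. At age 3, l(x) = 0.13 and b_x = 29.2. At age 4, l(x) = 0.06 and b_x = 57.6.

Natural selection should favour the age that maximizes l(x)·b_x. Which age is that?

Expected offspring if breeding at age x = l(x) × b_x:
  age 1: 0.54 × 9.7 = 5.238
  age 2: 0.29 × 16.5 = 4.785
  age 3: 0.13 × 29.2 = 3.796
  age 4: 0.06 × 57.6 = 3.456
Maximum at age 1 (5.238).

1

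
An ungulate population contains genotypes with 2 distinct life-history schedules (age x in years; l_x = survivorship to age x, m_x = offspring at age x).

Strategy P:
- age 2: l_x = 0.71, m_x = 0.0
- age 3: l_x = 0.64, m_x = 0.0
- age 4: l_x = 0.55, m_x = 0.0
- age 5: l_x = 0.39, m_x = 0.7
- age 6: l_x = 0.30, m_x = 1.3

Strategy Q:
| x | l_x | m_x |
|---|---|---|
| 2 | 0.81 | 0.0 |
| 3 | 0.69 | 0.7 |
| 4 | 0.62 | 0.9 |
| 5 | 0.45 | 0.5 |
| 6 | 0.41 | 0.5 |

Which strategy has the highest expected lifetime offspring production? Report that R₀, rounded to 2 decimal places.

Strategy P: R₀ = 0.71×0.0 + 0.64×0.0 + 0.55×0.0 + 0.39×0.7 + 0.30×1.3 = 0.6630
Strategy Q: R₀ = 0.81×0.0 + 0.69×0.7 + 0.62×0.9 + 0.45×0.5 + 0.41×0.5 = 1.4710
Highest R₀: strategy Q with 1.4710.

1.47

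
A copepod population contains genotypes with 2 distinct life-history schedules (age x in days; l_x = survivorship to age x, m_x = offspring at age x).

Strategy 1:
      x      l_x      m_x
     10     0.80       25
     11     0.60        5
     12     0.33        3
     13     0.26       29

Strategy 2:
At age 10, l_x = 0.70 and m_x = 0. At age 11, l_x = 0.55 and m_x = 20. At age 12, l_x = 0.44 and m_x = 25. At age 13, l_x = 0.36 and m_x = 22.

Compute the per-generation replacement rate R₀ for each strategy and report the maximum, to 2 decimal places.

Strategy 1: R₀ = 0.80×25 + 0.60×5 + 0.33×3 + 0.26×29 = 31.5300
Strategy 2: R₀ = 0.70×0 + 0.55×20 + 0.44×25 + 0.36×22 = 29.9200
Highest R₀: strategy 1 with 31.5300.

31.53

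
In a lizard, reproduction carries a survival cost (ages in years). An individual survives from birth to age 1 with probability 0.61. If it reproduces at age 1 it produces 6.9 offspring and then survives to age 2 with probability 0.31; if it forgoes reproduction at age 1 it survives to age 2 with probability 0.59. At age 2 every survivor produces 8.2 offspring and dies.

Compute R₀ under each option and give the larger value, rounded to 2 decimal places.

breed at age 1: R₀ = 0.61 × (6.9 + 0.31 × 8.2) = 0.61 × 9.4420 = 5.7596
delay to age 2: R₀ = 0.61 × (0.59 × 8.2) = 0.61 × 4.8380 = 2.9512
Higher: breed at age 1 (5.7596).

5.76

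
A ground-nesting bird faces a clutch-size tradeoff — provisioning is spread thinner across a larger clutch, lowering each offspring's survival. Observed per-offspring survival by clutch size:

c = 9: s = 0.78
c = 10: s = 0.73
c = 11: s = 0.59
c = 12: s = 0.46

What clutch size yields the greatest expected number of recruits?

10

Expected recruits = c × s(c):
  c=9: 9 × 0.78 = 7.020
  c=10: 10 × 0.73 = 7.300
  c=11: 11 × 0.59 = 6.490
  c=12: 12 × 0.46 = 5.520
Maximum at c = 10 (7.300 recruits).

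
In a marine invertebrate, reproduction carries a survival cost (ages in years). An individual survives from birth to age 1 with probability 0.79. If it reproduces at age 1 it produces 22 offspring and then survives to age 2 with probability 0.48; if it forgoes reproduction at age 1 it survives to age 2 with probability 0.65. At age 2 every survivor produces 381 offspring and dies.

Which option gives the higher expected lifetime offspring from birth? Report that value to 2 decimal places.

breed at age 1: R₀ = 0.79 × (22 + 0.48 × 381) = 0.79 × 204.8800 = 161.8552
delay to age 2: R₀ = 0.79 × (0.65 × 381) = 0.79 × 247.6500 = 195.6435
Higher: delay to age 2 (195.6435).

195.64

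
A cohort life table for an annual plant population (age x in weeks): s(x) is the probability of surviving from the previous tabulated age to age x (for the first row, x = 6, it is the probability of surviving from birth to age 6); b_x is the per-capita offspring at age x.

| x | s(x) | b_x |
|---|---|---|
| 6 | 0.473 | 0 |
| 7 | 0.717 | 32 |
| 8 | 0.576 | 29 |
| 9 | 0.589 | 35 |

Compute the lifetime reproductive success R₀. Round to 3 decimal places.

20.545

Survivorship from birth: l_x = s_6·s_7·…·s_x.
  l_6 = 0.47300
  l_7 = 0.33914
  l_8 = 0.19535
  l_9 = 0.11506
R₀ = Σ l_x b_x:
  age 6: 0.47300 × 0 = 0.0000
  age 7: 0.33914 × 32 = 10.8525
  age 8: 0.19535 × 29 = 5.6651
  age 9: 0.11506 × 35 = 4.0271
R₀ = 0.0000 + 10.8525 + 5.6651 + 4.0271 = 20.5447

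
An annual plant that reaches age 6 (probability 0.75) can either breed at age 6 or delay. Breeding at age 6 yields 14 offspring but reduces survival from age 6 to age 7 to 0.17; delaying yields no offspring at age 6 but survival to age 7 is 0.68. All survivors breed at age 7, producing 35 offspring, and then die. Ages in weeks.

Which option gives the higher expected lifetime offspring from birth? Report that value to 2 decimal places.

17.85

breed at age 6: R₀ = 0.75 × (14 + 0.17 × 35) = 0.75 × 19.9500 = 14.9625
delay to age 7: R₀ = 0.75 × (0.68 × 35) = 0.75 × 23.8000 = 17.8500
Higher: delay to age 7 (17.8500).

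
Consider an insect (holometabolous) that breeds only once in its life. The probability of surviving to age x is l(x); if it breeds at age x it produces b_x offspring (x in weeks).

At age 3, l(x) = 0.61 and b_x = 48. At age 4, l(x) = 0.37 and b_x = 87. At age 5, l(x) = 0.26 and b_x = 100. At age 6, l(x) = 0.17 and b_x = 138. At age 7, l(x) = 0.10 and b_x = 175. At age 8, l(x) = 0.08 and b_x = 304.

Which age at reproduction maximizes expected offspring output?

4

Expected offspring if breeding at age x = l(x) × b_x:
  age 3: 0.61 × 48 = 29.280
  age 4: 0.37 × 87 = 32.190
  age 5: 0.26 × 100 = 26.000
  age 6: 0.17 × 138 = 23.460
  age 7: 0.10 × 175 = 17.500
  age 8: 0.08 × 304 = 24.320
Maximum at age 4 (32.190).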